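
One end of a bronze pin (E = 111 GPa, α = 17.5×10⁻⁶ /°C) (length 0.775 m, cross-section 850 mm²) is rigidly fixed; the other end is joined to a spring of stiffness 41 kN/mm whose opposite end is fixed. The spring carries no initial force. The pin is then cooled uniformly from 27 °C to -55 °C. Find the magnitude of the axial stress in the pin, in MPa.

If the spring were absent the pin would shorten by αΔT L = 17.5×10⁻⁶ × 82 × 775 = 1.112 mm.
Let P be the tensile force in the spring. The pin extends elastically by PL/(AE) and the spring stretches by P/k; together these equal δ_free.
So P = δ_free / [L/(AE) + 1/k] = 1.112 / [ 775/(850×111×10³) + 1/(41×10³) ].
P = 1.112 / 3.26×10⁻⁵ = 34110 N.
σ = P/A = 34110/850 = 40.13 MPa.

σ ≈ 40.1 MPa (tensile)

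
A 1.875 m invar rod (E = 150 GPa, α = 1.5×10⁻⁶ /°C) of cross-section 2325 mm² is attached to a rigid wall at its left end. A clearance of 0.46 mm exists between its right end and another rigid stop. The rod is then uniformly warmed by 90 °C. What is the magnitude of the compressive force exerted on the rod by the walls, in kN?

P ≈ 0 kN

Unrestrained expansion: δ_free = αΔT L = 1.5×10⁻⁶ × 90 × 1875 = 0.2531 mm.
This is smaller than the 0.46 mm clearance, so the rod expands freely without reaching the stop — the stress is zero.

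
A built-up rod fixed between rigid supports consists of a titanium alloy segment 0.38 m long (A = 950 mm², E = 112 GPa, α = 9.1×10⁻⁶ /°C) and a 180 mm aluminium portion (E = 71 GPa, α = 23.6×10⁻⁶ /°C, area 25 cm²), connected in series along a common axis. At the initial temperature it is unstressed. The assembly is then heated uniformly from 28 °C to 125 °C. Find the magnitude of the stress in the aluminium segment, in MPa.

σ ≈ 65.2 MPa (compressive)

With the walls removed the bar would change length by δ_free = Σ αᵢΔT Lᵢ = 9.1×10⁻⁶×97×380 + 23.6×10⁻⁶×97×180 = 0.7475 mm.
The walls prevent any net length change, so an axial force P (same in every segment) develops. Compatibility: P · Σ Lᵢ/(AᵢEᵢ) = δ_free.
The series flexibility is Σ Lᵢ/(AᵢEᵢ) = 380/(950×112×10³) + 180/(2500×71×10³) = 4.586×10⁻⁶ mm/N.
Hence P = δ_free / Σ(L/AE) = 0.7475/4.586×10⁻⁶ = 163 kN (compressive).
σ_{aluminium} = P / A = 163000 / 2500 = 65.2 MPa.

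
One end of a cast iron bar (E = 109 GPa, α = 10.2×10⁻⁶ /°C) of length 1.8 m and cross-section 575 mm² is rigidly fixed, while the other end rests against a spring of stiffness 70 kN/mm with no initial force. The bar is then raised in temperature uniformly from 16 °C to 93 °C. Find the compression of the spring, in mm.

δ ≈ 0.47 mm

Free thermal expansion: δ_free = αΔT L = 10.2×10⁻⁶ × 77 × 1800 = 1.414 mm.
Let P be the compressive force at the spring. The bar shortens elastically by PL/(AE) and the spring compresses by P/k; together these equal δ_free.
P [ L/(AE) + 1/k ] = δ_free → P [ 1800/(575×109×10³) + 1/(70×10³) ] = 1.414.
P = 1.414 / 4.301×10⁻⁵ = 32870 N.
Spring compression = P/k = 32870/(70×10³) = 0.4696 mm.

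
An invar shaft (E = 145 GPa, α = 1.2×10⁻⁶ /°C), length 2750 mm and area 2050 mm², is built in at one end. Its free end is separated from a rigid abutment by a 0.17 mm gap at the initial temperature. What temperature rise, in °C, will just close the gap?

Contact occurs when the free expansion equals the gap: αΔT L = 0.17 mm.
So ΔT = g/(αL) = 0.17/(1.2×10⁻⁶ × 2750) = 51.52 °C.

ΔT ≈ 51.5 °C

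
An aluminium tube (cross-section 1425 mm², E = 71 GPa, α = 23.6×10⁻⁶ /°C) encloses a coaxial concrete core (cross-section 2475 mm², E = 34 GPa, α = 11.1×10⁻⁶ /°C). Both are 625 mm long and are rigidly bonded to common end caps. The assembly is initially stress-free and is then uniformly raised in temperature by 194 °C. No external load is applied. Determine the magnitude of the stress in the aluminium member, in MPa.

σ ≈ 78.2 MPa (compressive)

Equilibrium of a rigid end plate with no external load gives equal and opposite internal forces ±P in the two members. Since α_{aluminium} > α_{concrete}, heating drives the aluminium into compression and the concrete into tension.
Setting the final lengths equal and cancelling L: (α₁ − α₂)ΔT = P/(A₁E₁) + P/(A₂E₂).
|α₁ − α₂|·ΔT = 12.5×10⁻⁶ × 194 = 0.002425.
1/(A₁E₁) + 1/(A₂E₂) = 1/(1425×71×10³) + 1/(2475×34×10³) = 2.177×10⁻⁸ N⁻¹.
So P = 0.002425 / 2.177×10⁻⁸ = 111.4 kN.
σ_{aluminium} = P/A₁ = 111400/1425 = 78.18 MPa, compressive.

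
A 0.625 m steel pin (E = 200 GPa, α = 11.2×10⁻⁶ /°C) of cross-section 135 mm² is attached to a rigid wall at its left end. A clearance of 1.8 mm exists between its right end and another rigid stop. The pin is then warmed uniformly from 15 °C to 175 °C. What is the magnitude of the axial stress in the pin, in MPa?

Unrestrained expansion: δ_free = αΔT L = 11.2×10⁻⁶ × 160 × 625 = 1.12 mm.
Since δ_free = 1.12 mm is less than the 1.8 mm gap, the pin never touches the wall. No axial force develops.

σ ≈ 0 MPa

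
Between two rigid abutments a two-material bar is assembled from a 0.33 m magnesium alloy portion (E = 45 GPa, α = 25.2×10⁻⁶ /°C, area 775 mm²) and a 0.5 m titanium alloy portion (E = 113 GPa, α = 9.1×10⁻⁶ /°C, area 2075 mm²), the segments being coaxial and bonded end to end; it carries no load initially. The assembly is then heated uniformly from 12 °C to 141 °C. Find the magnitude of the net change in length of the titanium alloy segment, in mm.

|ΔL| ≈ 0.282 mm

If the supports were absent, the total length change would be Σ αᵢΔT Lᵢ = 25.2×10⁻⁶×129×330 + 9.1×10⁻⁶×129×500 = 1.66 mm.
Since the ends are fixed, an axial force P builds up, equal in every segment, with P · Σ Lᵢ/(AᵢEᵢ) = δ_free.
Σ Lᵢ/(AᵢEᵢ) = 330/(775×45×10³) + 500/(2075×113×10³) = 1.159×10⁻⁵ mm/N.
So P = 1.66 / 1.159×10⁻⁵ = 143.1 kN, compressive.
For the titanium alloy segment, free thermal change = 9.1×10⁻⁶×129×500 = 0.5869 mm and elastic change from P = 143100×500/(2075×113×10³) = 0.3052 mm; these oppose, so the net change is 0.282 mm (segment lengthens).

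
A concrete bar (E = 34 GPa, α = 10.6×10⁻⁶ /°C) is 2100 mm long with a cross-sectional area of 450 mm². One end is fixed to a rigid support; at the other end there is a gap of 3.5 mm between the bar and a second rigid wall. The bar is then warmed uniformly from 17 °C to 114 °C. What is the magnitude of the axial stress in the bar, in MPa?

If the wall were absent the bar would grow by αΔT L = 10.6×10⁻⁶ × 97 × 2100 = 2.159 mm.
This is smaller than the 3.5 mm clearance, so the bar expands freely without reaching the stop — the stress is zero.

σ ≈ 0 MPa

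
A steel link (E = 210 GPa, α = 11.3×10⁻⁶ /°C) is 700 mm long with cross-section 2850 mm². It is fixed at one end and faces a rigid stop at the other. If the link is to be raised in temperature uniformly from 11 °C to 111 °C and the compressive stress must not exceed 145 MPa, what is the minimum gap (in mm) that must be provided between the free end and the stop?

g ≈ 0.308 mm

With no wall the link would lengthen by αΔT L = 11.3×10⁻⁶ × 100 × 700 = 0.791 mm.
A stress of 145 MPa corresponds to the wall pushing the link back by σL/E = 145×700/(210×10³) = 0.4833 mm.
The gap must absorb the remainder: g_min = 0.791 − 0.4833 = 0.3077 mm.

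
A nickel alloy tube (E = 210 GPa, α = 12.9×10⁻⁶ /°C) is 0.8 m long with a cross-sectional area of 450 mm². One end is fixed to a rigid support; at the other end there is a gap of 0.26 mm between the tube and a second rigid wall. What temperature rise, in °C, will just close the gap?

Contact occurs when the free expansion equals the gap: αΔT L = 0.26 mm.
ΔT = 0.26 / (12.9×10⁻⁶ × 800) = 25.19 °C.

ΔT ≈ 25.2 °C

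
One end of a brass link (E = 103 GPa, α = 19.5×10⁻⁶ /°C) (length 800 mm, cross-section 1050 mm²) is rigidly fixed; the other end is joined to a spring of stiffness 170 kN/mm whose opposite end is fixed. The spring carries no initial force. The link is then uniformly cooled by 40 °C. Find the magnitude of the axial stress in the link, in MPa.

The unrestrained thermal change is αΔT L = 19.5×10⁻⁶ × 40 × 800 = 0.624 mm.
With a force P in the spring, the elastic change of the link is PL/(AE) and that of the spring is P/k; compatibility requires their sum to equal δ_free.
So P = δ_free / [L/(AE) + 1/k] = 0.624 / [ 800/(1050×103×10³) + 1/(170×10³) ].
P = 0.624 / 1.328×10⁻⁵ = 46990 N.
σ = P/A = 46990/1050 = 44.75 MPa.

σ ≈ 44.8 MPa (tensile)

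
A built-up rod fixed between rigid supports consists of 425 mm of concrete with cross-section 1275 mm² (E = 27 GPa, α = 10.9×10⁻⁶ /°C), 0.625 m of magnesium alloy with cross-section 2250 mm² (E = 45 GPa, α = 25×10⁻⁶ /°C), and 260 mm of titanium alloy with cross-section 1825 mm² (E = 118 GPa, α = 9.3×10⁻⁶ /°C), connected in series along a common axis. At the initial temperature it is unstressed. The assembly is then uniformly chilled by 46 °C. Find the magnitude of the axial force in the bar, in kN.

P ≈ 52.9 kN (tensile)

If the supports were absent, the total length change would be Σ αᵢΔT Lᵢ = 10.9×10⁻⁶×46×425 + 25×10⁻⁶×46×625 + 9.3×10⁻⁶×46×260 = 1.043 mm.
The walls prevent any net length change, so an axial force P (same in every segment) develops. Compatibility: P · Σ Lᵢ/(AᵢEᵢ) = δ_free.
Σ Lᵢ/(AᵢEᵢ) = 425/(1275×27×10³) + 625/(2250×45×10³) + 260/(1825×118×10³) = 1.973×10⁻⁵ mm/N.
P = 1.043 / 1.973×10⁻⁵ = 52880 N = 52.88 kN, tensile.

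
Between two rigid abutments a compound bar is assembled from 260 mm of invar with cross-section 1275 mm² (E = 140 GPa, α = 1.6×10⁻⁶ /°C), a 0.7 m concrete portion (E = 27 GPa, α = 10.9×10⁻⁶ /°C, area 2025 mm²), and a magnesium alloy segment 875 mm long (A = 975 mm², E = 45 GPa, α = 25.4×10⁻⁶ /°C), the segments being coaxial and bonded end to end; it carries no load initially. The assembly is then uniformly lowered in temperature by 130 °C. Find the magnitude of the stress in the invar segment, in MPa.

Free thermal contraction of the whole bar: Σ αᵢΔT Lᵢ = 1.6×10⁻⁶×130×260 + 10.9×10⁻⁶×130×700 + 25.4×10⁻⁶×130×875 = 3.935 mm.
Since the ends are fixed, an axial force P builds up, equal in every segment, with P · Σ Lᵢ/(AᵢEᵢ) = δ_free.
Σ Lᵢ/(AᵢEᵢ) = 260/(1275×140×10³) + 700/(2025×27×10³) + 875/(975×45×10³) = 3.42×10⁻⁵ mm/N.
P = 3.935 / 3.42×10⁻⁵ = 115100 N = 115.1 kN, tensile.
σ_{invar} = P / A = 115100 / 1275 = 90.24 MPa.

σ ≈ 90.2 MPa (tensile)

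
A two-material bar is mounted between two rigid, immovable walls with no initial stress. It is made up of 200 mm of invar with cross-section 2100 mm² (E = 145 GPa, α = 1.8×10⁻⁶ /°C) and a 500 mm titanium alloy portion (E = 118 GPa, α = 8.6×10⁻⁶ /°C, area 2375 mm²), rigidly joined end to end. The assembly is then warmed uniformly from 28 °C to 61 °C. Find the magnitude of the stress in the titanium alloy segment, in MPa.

σ ≈ 26.5 MPa (compressive)

With the walls removed the bar would change length by δ_free = Σ αᵢΔT Lᵢ = 1.8×10⁻⁶×33×200 + 8.6×10⁻⁶×33×500 = 0.1538 mm.
The rigid supports impose zero overall length change; the single axial force P common to all segments must satisfy P Σ Lᵢ/(AᵢEᵢ) = δ_free.
The series flexibility is Σ Lᵢ/(AᵢEᵢ) = 200/(2100×145×10³) + 500/(2375×118×10³) = 2.441×10⁻⁶ mm/N.
P = 0.1538 / 2.441×10⁻⁶ = 63000 N = 63 kN, compressive.
σ_{titanium alloy} = P / A = 63000 / 2375 = 26.53 MPa.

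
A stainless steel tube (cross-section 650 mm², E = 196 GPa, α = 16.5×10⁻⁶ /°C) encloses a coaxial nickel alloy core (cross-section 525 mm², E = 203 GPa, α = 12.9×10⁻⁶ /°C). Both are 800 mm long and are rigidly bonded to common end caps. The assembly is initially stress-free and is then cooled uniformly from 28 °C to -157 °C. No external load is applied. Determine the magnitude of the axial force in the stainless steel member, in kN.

P ≈ 38.6 kN (tensile in the stainless steel)

The stainless steel has the larger α, so on cooling it would change length more than the nickel alloy if both were free. The rigid plates force a common final length, so the stainless steel is put into tension and the nickel alloy into compression, with equal and opposite forces P (no external load).
Equating the net (thermal + elastic) strains gives |α₁ − α₂|·ΔT = P·[1/(A₁E₁) + 1/(A₂E₂)].
|α₁ − α₂|·ΔT = 3.6×10⁻⁶ × 185 = 0.000666.
1/(A₁E₁) + 1/(A₂E₂) = 1/(650×196×10³) + 1/(525×203×10³) = 1.723×10⁻⁸ N⁻¹.
P = 0.000666 / 1.723×10⁻⁸ = 38650 N = 38.65 kN.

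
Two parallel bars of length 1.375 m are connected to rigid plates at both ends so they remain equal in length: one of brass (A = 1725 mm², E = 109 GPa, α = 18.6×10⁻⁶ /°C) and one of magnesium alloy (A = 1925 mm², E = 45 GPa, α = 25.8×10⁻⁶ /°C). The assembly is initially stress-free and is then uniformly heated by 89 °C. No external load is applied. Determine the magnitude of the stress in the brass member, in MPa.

σ ≈ 22 MPa (tensile)

The magnesium alloy has the larger α, so on heating it would change length more than the brass if both were free. The rigid plates force a common final length, so the magnesium alloy is put into compression and the brass into tension, with equal and opposite forces P (no external load).
Compatibility of the two members (thermal + elastic change equal): (α₁ − α₂)ΔT = P·[1/(A₁E₁) + 1/(A₂E₂)].
|α₁ − α₂|·ΔT = 7.2×10⁻⁶ × 89 = 0.0006408.
1/(A₁E₁) + 1/(A₂E₂) = 1/(1725×109×10³) + 1/(1925×45×10³) = 1.686×10⁻⁸ N⁻¹.
So P = 0.0006408 / 1.686×10⁻⁸ = 38 kN.
σ_{brass} = P/A₁ = 38000/1725 = 22.03 MPa, tensile.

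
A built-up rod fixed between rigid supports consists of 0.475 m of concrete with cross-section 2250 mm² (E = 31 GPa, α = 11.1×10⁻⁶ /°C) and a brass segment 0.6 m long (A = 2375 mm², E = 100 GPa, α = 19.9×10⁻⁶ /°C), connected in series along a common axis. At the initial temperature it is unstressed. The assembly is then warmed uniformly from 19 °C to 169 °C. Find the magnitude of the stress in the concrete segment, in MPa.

σ ≈ 123 MPa (compressive)

If the supports were absent, the total length change would be Σ αᵢΔT Lᵢ = 11.1×10⁻⁶×150×475 + 19.9×10⁻⁶×150×600 = 2.582 mm.
The walls prevent any net length change, so an axial force P (same in every segment) develops. Compatibility: P · Σ Lᵢ/(AᵢEᵢ) = δ_free.
The series flexibility is Σ Lᵢ/(AᵢEᵢ) = 475/(2250×31×10³) + 600/(2375×100×10³) = 9.336×10⁻⁶ mm/N.
So P = 2.582 / 9.336×10⁻⁶ = 276.5 kN, compressive.
σ_{concrete} = P / A = 276500 / 2250 = 122.9 MPa.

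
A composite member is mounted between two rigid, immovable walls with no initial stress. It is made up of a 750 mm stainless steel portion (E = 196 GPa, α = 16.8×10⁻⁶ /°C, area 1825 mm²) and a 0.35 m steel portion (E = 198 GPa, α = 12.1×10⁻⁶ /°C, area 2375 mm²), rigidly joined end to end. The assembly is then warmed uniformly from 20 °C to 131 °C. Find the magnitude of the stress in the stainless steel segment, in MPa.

σ ≈ 360 MPa (compressive)

With the walls removed the bar would change length by δ_free = Σ αᵢΔT Lᵢ = 16.8×10⁻⁶×111×750 + 12.1×10⁻⁶×111×350 = 1.869 mm.
Since the ends are fixed, an axial force P builds up, equal in every segment, with P · Σ Lᵢ/(AᵢEᵢ) = δ_free.
Σ Lᵢ/(AᵢEᵢ) = 750/(1825×196×10³) + 350/(2375×198×10³) = 2.841×10⁻⁶ mm/N.
So P = 1.869 / 2.841×10⁻⁶ = 657.8 kN, compressive.
σ_{stainless steel} = P / A = 657800 / 1825 = 360.4 MPa.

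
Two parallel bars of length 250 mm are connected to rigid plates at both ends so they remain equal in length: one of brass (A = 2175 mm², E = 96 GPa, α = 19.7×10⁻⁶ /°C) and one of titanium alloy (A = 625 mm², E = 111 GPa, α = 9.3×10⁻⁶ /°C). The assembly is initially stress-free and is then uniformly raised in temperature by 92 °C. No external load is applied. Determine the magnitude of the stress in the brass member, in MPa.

Equilibrium of a rigid end plate with no external load gives equal and opposite internal forces ±P in the two members. Since α_{brass} > α_{titanium alloy}, heating drives the brass into compression and the titanium alloy into tension.
Setting the final lengths equal and cancelling L: (α₁ − α₂)ΔT = P/(A₁E₁) + P/(A₂E₂).
|α₁ − α₂|·ΔT = 10.4×10⁻⁶ × 92 = 0.0009568.
1/(A₁E₁) + 1/(A₂E₂) = 1/(2175×96×10³) + 1/(625×111×10³) = 1.92×10⁻⁸ N⁻¹.
So P = 0.0009568 / 1.92×10⁻⁸ = 49.82 kN.
σ_{brass} = P/A₁ = 49820/2175 = 22.91 MPa, compressive.

σ ≈ 22.9 MPa (compressive)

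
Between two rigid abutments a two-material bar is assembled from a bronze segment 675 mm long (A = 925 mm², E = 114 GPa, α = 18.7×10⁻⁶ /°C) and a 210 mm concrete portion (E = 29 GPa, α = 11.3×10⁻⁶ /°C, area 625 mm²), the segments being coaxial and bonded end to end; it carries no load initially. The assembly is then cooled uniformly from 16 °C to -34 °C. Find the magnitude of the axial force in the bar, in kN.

P ≈ 41.7 kN (tensile)

If the supports were absent, the total length change would be Σ αᵢΔT Lᵢ = 18.7×10⁻⁶×50×675 + 11.3×10⁻⁶×50×210 = 0.7498 mm.
The walls prevent any net length change, so an axial force P (same in every segment) develops. Compatibility: P · Σ Lᵢ/(AᵢEᵢ) = δ_free.
The series flexibility is Σ Lᵢ/(AᵢEᵢ) = 675/(925×114×10³) + 210/(625×29×10³) = 1.799×10⁻⁵ mm/N.
P = 0.7498 / 1.799×10⁻⁵ = 41680 N = 41.68 kN, tensile.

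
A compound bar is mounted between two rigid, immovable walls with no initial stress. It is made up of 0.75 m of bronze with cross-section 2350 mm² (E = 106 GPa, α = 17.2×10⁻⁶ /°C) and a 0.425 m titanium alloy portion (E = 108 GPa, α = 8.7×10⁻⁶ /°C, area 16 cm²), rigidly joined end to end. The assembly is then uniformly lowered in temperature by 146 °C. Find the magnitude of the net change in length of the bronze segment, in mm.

|ΔL| ≈ 0.55 mm

Free thermal contraction of the whole bar: Σ αᵢΔT Lᵢ = 17.2×10⁻⁶×146×750 + 8.7×10⁻⁶×146×425 = 2.423 mm.
Since the ends are fixed, an axial force P builds up, equal in every segment, with P · Σ Lᵢ/(AᵢEᵢ) = δ_free.
The series flexibility is Σ Lᵢ/(AᵢEᵢ) = 750/(2350×106×10³) + 425/(1600×108×10³) = 5.47×10⁻⁶ mm/N.
Hence P = δ_free / Σ(L/AE) = 2.423/5.47×10⁻⁶ = 443 kN (tensile).
For the bronze segment, free thermal change = 17.2×10⁻⁶×146×750 = 1.883 mm and elastic change from P = 443000×750/(2350×106×10³) = 1.334 mm; these oppose, so the net change is 0.55 mm (segment shortens).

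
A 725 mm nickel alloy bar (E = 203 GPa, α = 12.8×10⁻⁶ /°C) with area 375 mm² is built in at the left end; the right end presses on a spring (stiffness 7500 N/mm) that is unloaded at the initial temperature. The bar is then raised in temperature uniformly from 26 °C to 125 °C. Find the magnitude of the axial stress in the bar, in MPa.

σ ≈ 17.1 MPa (compressive)

If the spring were absent the bar would lengthen by αΔT L = 12.8×10⁻⁶ × 99 × 725 = 0.9187 mm.
Let P be the compressive force at the spring. The bar shortens elastically by PL/(AE) and the spring compresses by P/k; together these equal δ_free.
P [ L/(AE) + 1/k ] = δ_free → P [ 725/(375×203×10³) + 1/(7500) ] = 0.9187.
P = 0.9187 / 0.0001429 = 6431 N.
σ = P/A = 6431/375 = 17.15 MPa.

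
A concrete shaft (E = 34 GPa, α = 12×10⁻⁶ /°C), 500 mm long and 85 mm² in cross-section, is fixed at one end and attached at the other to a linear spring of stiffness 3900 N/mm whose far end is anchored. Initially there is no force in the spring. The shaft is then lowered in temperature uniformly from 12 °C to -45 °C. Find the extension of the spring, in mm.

δ ≈ 0.204 mm

Free thermal contraction: δ_free = αΔT L = 12×10⁻⁶ × 57 × 500 = 0.342 mm.
Let P be the tensile force in the spring. The shaft extends elastically by PL/(AE) and the spring stretches by P/k; together these equal δ_free.
P [ L/(AE) + 1/k ] = δ_free → P [ 500/(85×34×10³) + 1/(3900) ] = 0.342.
P = 0.342 / 0.0004294 = 796.4 N.
Spring extension = P/k = 796.4/(3900) = 0.2042 mm.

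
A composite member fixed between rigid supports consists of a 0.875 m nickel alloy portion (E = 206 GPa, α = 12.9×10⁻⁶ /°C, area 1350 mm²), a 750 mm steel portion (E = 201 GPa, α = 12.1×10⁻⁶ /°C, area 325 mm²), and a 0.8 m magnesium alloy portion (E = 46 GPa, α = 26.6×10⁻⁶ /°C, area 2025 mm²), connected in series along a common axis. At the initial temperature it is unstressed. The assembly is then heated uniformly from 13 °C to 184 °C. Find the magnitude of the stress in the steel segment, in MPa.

σ ≈ 944 MPa (compressive)

If the supports were absent, the total length change would be Σ αᵢΔT Lᵢ = 12.9×10⁻⁶×171×875 + 12.1×10⁻⁶×171×750 + 26.6×10⁻⁶×171×800 = 7.121 mm.
The rigid supports impose zero overall length change; the single axial force P common to all segments must satisfy P Σ Lᵢ/(AᵢEᵢ) = δ_free.
The series flexibility is Σ Lᵢ/(AᵢEᵢ) = 875/(1350×206×10³) + 750/(325×201×10³) + 800/(2025×46×10³) = 2.322×10⁻⁵ mm/N.
So P = 7.121 / 2.322×10⁻⁵ = 306.7 kN, compressive.
σ_{steel} = P / A = 306700 / 325 = 943.8 MPa.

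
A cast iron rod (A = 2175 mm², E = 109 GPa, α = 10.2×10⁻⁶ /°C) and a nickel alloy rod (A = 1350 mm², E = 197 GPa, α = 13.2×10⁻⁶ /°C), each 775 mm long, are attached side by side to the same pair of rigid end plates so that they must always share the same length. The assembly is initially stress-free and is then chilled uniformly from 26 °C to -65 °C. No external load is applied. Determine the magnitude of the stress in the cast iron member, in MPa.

σ ≈ 15.7 MPa (compressive)

The nickel alloy has the larger α, so on cooling it would change length more than the cast iron if both were free. The rigid plates force a common final length, so the nickel alloy is put into tension and the cast iron into compression, with equal and opposite forces P (no external load).
Compatibility of the two members (thermal + elastic change equal): (α₁ − α₂)ΔT = P·[1/(A₁E₁) + 1/(A₂E₂)].
|α₁ − α₂|·ΔT = 3×10⁻⁶ × 91 = 0.000273.
1/(A₁E₁) + 1/(A₂E₂) = 1/(2175×109×10³) + 1/(1350×197×10³) = 7.978×10⁻⁹ N⁻¹.
So P = 0.000273 / 7.978×10⁻⁹ = 34.22 kN.
σ_{cast iron} = P/A₁ = 34220/2175 = 15.73 MPa, compressive.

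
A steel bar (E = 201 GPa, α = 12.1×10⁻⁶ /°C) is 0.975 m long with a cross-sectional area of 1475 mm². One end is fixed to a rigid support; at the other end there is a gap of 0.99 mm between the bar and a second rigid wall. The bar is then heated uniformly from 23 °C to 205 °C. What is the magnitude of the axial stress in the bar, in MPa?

σ ≈ 239 MPa (compressive)

Free thermal elongation = αΔT L = 12.1×10⁻⁶ × 182 × 975 = 2.147 mm.
After closing the 0.99 mm clearance, 2.147 − 0.99 = 1.157 mm of expansion remains to be suppressed by the wall.
So σ = E(δ_free − g)/L = 201×10³ × 1.157/975 = 238.5 MPa.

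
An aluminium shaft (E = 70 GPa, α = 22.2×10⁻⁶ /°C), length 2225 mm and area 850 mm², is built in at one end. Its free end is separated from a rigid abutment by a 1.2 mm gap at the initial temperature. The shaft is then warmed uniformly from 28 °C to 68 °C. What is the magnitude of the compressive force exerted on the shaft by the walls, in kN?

Free thermal elongation = αΔT L = 22.2×10⁻⁶ × 40 × 2225 = 1.976 mm.
After closing the 1.2 mm clearance, 1.976 − 1.2 = 0.7758 mm of expansion remains to be suppressed by the wall.
That suppressed elongation corresponds to σ = E·Δ/L = 70×10³ × 0.7758/2225 = 24.41 MPa.
P = σA = 24.41 × 850 = 20.75 kN.

P ≈ 20.7 kN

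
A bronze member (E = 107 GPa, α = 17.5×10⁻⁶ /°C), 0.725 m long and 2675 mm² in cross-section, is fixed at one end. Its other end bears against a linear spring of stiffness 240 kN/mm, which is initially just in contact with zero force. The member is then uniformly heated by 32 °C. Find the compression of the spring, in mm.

δ ≈ 0.253 mm

The unrestrained thermal change is αΔT L = 17.5×10⁻⁶ × 32 × 725 = 0.406 mm.
Let P be the compressive force at the spring. The member shortens elastically by PL/(AE) and the spring compresses by P/k; together these equal δ_free.
So P = δ_free / [L/(AE) + 1/k] = 0.406 / [ 725/(2675×107×10³) + 1/(240×10³) ].
P = 0.406 / 6.7×10⁻⁶ = 60600 N.
Spring compression = P/k = 60600/(240×10³) = 0.2525 mm.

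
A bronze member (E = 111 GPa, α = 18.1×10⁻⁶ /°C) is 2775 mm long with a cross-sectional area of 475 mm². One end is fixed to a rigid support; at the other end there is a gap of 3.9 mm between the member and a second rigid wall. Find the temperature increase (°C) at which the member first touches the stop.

ΔT ≈ 77.6 °C

The gap closes when αΔT L = 3.9 mm, since the member is still unstressed at that instant.
ΔT = 3.9 / (18.1×10⁻⁶ × 2775) = 77.65 °C.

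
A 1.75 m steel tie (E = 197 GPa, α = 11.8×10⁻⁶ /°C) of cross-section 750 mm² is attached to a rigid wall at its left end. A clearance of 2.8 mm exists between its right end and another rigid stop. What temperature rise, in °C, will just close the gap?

Contact occurs when the free expansion equals the gap: αΔT L = 2.8 mm.
So ΔT = g/(αL) = 2.8/(11.8×10⁻⁶ × 1750) = 135.6 °C.

ΔT ≈ 136 °C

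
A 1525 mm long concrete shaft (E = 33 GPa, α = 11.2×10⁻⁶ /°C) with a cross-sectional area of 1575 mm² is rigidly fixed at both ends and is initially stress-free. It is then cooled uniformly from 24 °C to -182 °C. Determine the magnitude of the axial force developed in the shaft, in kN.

P ≈ 120 kN (tensile)

With zero net strain, σ = E·αΔT = 33 GPa × 11.2×10⁻⁶ × 206 = 76.14 MPa.
P = AEαΔT = 1575 × 33×10³ × 11.2×10⁻⁶ × 206 = 119.9 kN (tensile).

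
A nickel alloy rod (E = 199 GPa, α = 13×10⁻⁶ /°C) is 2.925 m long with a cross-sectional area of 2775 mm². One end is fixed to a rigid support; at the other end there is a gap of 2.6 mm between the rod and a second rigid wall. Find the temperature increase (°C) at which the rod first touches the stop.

Contact occurs when the free expansion equals the gap: αΔT L = 2.6 mm.
So ΔT = g/(αL) = 2.6/(13×10⁻⁶ × 2925) = 68.38 °C.

ΔT ≈ 68.4 °C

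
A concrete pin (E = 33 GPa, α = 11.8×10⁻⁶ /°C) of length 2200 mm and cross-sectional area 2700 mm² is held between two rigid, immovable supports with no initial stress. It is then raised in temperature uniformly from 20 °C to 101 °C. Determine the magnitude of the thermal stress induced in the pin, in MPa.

σ ≈ 31.5 MPa (compressive)

Because both ends are immovable the net strain is zero, and the suppressed thermal strain is αΔT = 11.8×10⁻⁶ × 81 = 955.8×10⁻⁶.
The stress required to suppress this strain is σ = Eε = 33×10³ × 955.8×10⁻⁶ = 31.54 MPa, compressive since the pin is trying to expand.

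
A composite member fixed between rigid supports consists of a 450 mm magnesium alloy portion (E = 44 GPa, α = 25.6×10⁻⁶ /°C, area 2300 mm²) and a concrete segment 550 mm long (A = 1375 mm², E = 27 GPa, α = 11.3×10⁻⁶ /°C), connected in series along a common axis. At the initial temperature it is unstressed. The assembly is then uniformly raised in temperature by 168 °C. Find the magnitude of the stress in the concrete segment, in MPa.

With the walls removed the bar would change length by δ_free = Σ αᵢΔT Lᵢ = 25.6×10⁻⁶×168×450 + 11.3×10⁻⁶×168×550 = 2.979 mm.
Since the ends are fixed, an axial force P builds up, equal in every segment, with P · Σ Lᵢ/(AᵢEᵢ) = δ_free.
Σ Lᵢ/(AᵢEᵢ) = 450/(2300×44×10³) + 550/(1375×27×10³) = 1.926×10⁻⁵ mm/N.
Hence P = δ_free / Σ(L/AE) = 2.979/1.926×10⁻⁵ = 154.7 kN (compressive).
σ_{concrete} = P / A = 154700 / 1375 = 112.5 MPa.

σ ≈ 112 MPa (compressive)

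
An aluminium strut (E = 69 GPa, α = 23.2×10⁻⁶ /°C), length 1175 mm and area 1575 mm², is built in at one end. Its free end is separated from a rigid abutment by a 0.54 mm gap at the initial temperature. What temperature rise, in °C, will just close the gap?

ΔT ≈ 19.8 °C

The gap closes when αΔT L = 0.54 mm, since the strut is still unstressed at that instant.
So ΔT = g/(αL) = 0.54/(23.2×10⁻⁶ × 1175) = 19.81 °C.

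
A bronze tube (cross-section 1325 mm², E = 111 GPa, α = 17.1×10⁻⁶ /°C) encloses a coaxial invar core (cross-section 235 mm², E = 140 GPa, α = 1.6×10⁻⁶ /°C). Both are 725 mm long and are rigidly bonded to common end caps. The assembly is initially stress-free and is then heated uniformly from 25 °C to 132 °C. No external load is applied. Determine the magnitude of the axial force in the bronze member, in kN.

Both members must finish at the same length. With the larger α, the bronze tends to over-expand; the plates restrain it, putting the bronze in compression and the invar in tension. With no external load the two internal forces are equal and opposite, magnitude P.
Compatibility of the two members (thermal + elastic change equal): (α₁ − α₂)ΔT = P·[1/(A₁E₁) + 1/(A₂E₂)].
|α₁ − α₂|·ΔT = 15.5×10⁻⁶ × 107 = 0.001659.
1/(A₁E₁) + 1/(A₂E₂) = 1/(1325×111×10³) + 1/(235×140×10³) = 3.719×10⁻⁸ N⁻¹.
P = 0.001659 / 3.719×10⁻⁸ = 44590 N = 44.59 kN.

P ≈ 44.6 kN (compressive in the bronze)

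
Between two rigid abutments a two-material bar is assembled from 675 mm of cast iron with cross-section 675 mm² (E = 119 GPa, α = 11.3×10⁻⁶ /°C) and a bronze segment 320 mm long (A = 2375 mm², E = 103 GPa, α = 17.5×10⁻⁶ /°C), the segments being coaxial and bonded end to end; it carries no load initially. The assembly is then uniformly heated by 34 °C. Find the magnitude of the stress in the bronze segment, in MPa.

If the supports were absent, the total length change would be Σ αᵢΔT Lᵢ = 11.3×10⁻⁶×34×675 + 17.5×10⁻⁶×34×320 = 0.4497 mm.
Since the ends are fixed, an axial force P builds up, equal in every segment, with P · Σ Lᵢ/(AᵢEᵢ) = δ_free.
The series flexibility is Σ Lᵢ/(AᵢEᵢ) = 675/(675×119×10³) + 320/(2375×103×10³) = 9.711×10⁻⁶ mm/N.
So P = 0.4497 / 9.711×10⁻⁶ = 46.31 kN, compressive.
σ_{bronze} = P / A = 46310 / 2375 = 19.5 MPa.

σ ≈ 19.5 MPa (compressive)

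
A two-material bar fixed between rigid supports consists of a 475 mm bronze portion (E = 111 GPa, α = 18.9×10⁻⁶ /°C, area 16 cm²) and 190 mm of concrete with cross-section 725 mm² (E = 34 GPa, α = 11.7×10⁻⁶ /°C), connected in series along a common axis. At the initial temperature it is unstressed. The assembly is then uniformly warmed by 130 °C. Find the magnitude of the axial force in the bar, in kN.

P ≈ 140 kN (compressive)

If the supports were absent, the total length change would be Σ αᵢΔT Lᵢ = 18.9×10⁻⁶×130×475 + 11.7×10⁻⁶×130×190 = 1.456 mm.
The walls prevent any net length change, so an axial force P (same in every segment) develops. Compatibility: P · Σ Lᵢ/(AᵢEᵢ) = δ_free.
The series flexibility is Σ Lᵢ/(AᵢEᵢ) = 475/(1600×111×10³) + 190/(725×34×10³) = 1.038×10⁻⁵ mm/N.
So P = 1.456 / 1.038×10⁻⁵ = 140.2 kN, compressive.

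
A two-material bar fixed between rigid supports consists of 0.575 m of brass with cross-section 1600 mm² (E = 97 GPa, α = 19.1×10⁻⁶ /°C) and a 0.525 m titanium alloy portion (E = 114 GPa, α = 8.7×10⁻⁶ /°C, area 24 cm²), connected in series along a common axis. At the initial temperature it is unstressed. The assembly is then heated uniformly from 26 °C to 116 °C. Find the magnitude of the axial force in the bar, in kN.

With the walls removed the bar would change length by δ_free = Σ αᵢΔT Lᵢ = 19.1×10⁻⁶×90×575 + 8.7×10⁻⁶×90×525 = 1.399 mm.
Since the ends are fixed, an axial force P builds up, equal in every segment, with P · Σ Lᵢ/(AᵢEᵢ) = δ_free.
The series flexibility is Σ Lᵢ/(AᵢEᵢ) = 575/(1600×97×10³) + 525/(2400×114×10³) = 5.624×10⁻⁶ mm/N.
So P = 1.399 / 5.624×10⁻⁶ = 248.9 kN, compressive.

P ≈ 249 kN (compressive)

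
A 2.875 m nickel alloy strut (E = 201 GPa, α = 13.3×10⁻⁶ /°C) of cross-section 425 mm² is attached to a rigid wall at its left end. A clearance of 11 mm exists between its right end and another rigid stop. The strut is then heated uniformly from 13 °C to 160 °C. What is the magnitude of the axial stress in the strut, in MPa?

Free thermal elongation = αΔT L = 13.3×10⁻⁶ × 147 × 2875 = 5.621 mm.
This is smaller than the 11 mm clearance, so the strut expands freely without reaching the stop — the stress is zero.

σ ≈ 0 MPa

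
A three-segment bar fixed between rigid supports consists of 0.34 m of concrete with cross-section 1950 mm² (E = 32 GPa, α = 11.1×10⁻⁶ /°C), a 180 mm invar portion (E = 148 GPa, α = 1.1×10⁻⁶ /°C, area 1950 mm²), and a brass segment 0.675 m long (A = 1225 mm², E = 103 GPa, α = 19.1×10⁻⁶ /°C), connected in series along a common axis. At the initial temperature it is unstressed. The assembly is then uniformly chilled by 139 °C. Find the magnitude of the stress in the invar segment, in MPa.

Free thermal contraction of the whole bar: Σ αᵢΔT Lᵢ = 11.1×10⁻⁶×139×340 + 1.1×10⁻⁶×139×180 + 19.1×10⁻⁶×139×675 = 2.344 mm.
Since the ends are fixed, an axial force P builds up, equal in every segment, with P · Σ Lᵢ/(AᵢEᵢ) = δ_free.
The series flexibility is Σ Lᵢ/(AᵢEᵢ) = 340/(1950×32×10³) + 180/(1950×148×10³) + 675/(1225×103×10³) = 1.142×10⁻⁵ mm/N.
Hence P = δ_free / Σ(L/AE) = 2.344/1.142×10⁻⁵ = 205.2 kN (tensile).
σ_{invar} = P / A = 205200 / 1950 = 105.2 MPa.

σ ≈ 105 MPa (tensile)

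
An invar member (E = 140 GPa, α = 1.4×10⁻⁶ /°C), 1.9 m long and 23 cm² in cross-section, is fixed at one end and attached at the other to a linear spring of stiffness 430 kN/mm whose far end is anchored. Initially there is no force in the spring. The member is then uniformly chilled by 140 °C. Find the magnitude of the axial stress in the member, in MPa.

σ ≈ 19.7 MPa (tensile)

The unrestrained thermal change is αΔT L = 1.4×10⁻⁶ × 140 × 1900 = 0.3724 mm.
With a force P in the spring, the elastic change of the member is PL/(AE) and that of the spring is P/k; compatibility requires their sum to equal δ_free.
So P = δ_free / [L/(AE) + 1/k] = 0.3724 / [ 1900/(2300×140×10³) + 1/(430×10³) ].
P = 0.3724 / 8.226×10⁻⁶ = 45270 N.
σ = P/A = 45270/2300 = 19.68 MPa.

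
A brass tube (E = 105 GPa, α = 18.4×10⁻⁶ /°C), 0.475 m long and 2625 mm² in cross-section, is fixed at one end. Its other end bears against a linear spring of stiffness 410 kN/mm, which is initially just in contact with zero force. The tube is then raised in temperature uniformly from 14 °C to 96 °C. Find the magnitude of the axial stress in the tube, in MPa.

σ ≈ 65.6 MPa (compressive)

The unrestrained thermal change is αΔT L = 18.4×10⁻⁶ × 82 × 475 = 0.7167 mm.
With a force P in the spring, the elastic change of the tube is PL/(AE) and that of the spring is P/k; compatibility requires their sum to equal δ_free.
P [ L/(AE) + 1/k ] = δ_free → P [ 475/(2625×105×10³) + 1/(410×10³) ] = 0.7167.
P = 0.7167 / 4.162×10⁻⁶ = 172200 N.
σ = P/A = 172200/2625 = 65.59 MPa.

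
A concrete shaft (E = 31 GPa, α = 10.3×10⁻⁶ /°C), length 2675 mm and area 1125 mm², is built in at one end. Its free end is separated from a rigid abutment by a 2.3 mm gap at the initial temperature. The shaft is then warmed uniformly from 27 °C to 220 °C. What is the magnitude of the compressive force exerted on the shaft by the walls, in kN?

P ≈ 39.3 kN

If the wall were absent the shaft would grow by αΔT L = 10.3×10⁻⁶ × 193 × 2675 = 5.318 mm.
The gap closes (δ_free > 2.3 mm) and the wall then resists a further 5.318 − 2.3 = 3.018 mm of expansion.
Compatibility: PL/(AE) = 3.018 mm, so σ = P/A = E × (3.018/2675) = 34.97 MPa.
P = σA = 34.97 × 1125 = 39.34 kN.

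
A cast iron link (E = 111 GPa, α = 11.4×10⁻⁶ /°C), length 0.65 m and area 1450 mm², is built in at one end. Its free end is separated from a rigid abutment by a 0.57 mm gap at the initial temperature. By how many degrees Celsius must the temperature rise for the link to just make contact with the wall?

Contact occurs when the free expansion equals the gap: αΔT L = 0.57 mm.
So ΔT = g/(αL) = 0.57/(11.4×10⁻⁶ × 650) = 76.92 °C.

ΔT ≈ 76.9 °C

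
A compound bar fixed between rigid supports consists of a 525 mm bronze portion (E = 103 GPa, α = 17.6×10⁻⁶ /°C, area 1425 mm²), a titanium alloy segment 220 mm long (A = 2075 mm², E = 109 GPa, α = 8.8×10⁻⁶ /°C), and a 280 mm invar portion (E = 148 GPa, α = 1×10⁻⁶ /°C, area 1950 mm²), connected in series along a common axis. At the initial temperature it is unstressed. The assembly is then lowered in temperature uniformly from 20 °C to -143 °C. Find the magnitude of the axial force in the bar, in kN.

P ≈ 338 kN (tensile)

If the supports were absent, the total length change would be Σ αᵢΔT Lᵢ = 17.6×10⁻⁶×163×525 + 8.8×10⁻⁶×163×220 + 1×10⁻⁶×163×280 = 1.867 mm.
Since the ends are fixed, an axial force P builds up, equal in every segment, with P · Σ Lᵢ/(AᵢEᵢ) = δ_free.
The series flexibility is Σ Lᵢ/(AᵢEᵢ) = 525/(1425×103×10³) + 220/(2075×109×10³) + 280/(1950×148×10³) = 5.52×10⁻⁶ mm/N.
P = 1.867 / 5.52×10⁻⁶ = 338300 N = 338.3 kN, tensile.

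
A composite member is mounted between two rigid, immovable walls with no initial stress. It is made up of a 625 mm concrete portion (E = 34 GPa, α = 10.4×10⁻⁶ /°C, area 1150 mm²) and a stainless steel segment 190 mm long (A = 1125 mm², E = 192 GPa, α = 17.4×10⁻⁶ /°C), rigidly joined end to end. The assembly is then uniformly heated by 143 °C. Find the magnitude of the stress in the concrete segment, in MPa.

If the supports were absent, the total length change would be Σ αᵢΔT Lᵢ = 10.4×10⁻⁶×143×625 + 17.4×10⁻⁶×143×190 = 1.402 mm.
The rigid supports impose zero overall length change; the single axial force P common to all segments must satisfy P Σ Lᵢ/(AᵢEᵢ) = δ_free.
The series flexibility is Σ Lᵢ/(AᵢEᵢ) = 625/(1150×34×10³) + 190/(1125×192×10³) = 1.686×10⁻⁵ mm/N.
P = 1.402 / 1.686×10⁻⁵ = 83150 N = 83.15 kN, compressive.
σ_{concrete} = P / A = 83150 / 1150 = 72.3 MPa.

σ ≈ 72.3 MPa (compressive)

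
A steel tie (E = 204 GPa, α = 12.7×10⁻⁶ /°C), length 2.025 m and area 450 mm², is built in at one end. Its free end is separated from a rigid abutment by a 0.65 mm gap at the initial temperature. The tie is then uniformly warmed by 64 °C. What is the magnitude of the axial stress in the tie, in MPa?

Free thermal elongation = αΔT L = 12.7×10⁻⁶ × 64 × 2025 = 1.646 mm.
The gap closes (δ_free > 0.65 mm) and the wall then resists a further 1.646 − 0.65 = 0.9959 mm of expansion.
That suppressed elongation corresponds to σ = E·Δ/L = 204×10³ × 0.9959/2025 = 100.3 MPa.

σ ≈ 100 MPa (compressive)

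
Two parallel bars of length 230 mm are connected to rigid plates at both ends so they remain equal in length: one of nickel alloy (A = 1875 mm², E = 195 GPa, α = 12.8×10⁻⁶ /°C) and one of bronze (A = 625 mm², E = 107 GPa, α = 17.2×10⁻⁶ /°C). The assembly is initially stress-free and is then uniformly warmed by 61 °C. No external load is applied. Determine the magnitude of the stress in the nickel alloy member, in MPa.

σ ≈ 8.09 MPa (tensile)

Both members must finish at the same length. With the larger α, the bronze tends to over-expand; the plates restrain it, putting the bronze in compression and the nickel alloy in tension. With no external load the two internal forces are equal and opposite, magnitude P.
Setting the final lengths equal and cancelling L: (α₁ − α₂)ΔT = P/(A₁E₁) + P/(A₂E₂).
|α₁ − α₂|·ΔT = 4.4×10⁻⁶ × 61 = 0.0002684.
1/(A₁E₁) + 1/(A₂E₂) = 1/(1875×195×10³) + 1/(625×107×10³) = 1.769×10⁻⁸ N⁻¹.
P = 0.0002684 / 1.769×10⁻⁸ = 15170 N = 15.17 kN.
σ_{nickel alloy} = P/A₁ = 15170/1875 = 8.093 MPa, tensile.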